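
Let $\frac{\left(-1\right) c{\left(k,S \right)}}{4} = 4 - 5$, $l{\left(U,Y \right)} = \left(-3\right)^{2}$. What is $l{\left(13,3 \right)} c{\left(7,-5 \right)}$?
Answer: $36$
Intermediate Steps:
$l{\left(U,Y \right)} = 9$
$c{\left(k,S \right)} = 4$ ($c{\left(k,S \right)} = - 4 \left(4 - 5\right) = \left(-4\right) \left(-1\right) = 4$)
$l{\left(13,3 \right)} c{\left(7,-5 \right)} = 9 \cdot 4 = 36$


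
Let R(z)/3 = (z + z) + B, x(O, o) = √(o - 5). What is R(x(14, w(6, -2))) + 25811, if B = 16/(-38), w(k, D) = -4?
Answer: 490385/19 + 18*I ≈ 25810.0 + 18.0*I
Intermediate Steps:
x(O, o) = √(-5 + o)
B = -8/19 (B = 16*(-1/38) = -8/19 ≈ -0.42105)
R(z) = -24/19 + 6*z (R(z) = 3*((z + z) - 8/19) = 3*(2*z - 8/19) = 3*(-8/19 + 2*z) = -24/19 + 6*z)
R(x(14, w(6, -2))) + 25811 = (-24/19 + 6*√(-5 - 4)) + 25811 = (-24/19 + 6*√(-9)) + 25811 = (-24/19 + 6*(3*I)) + 25811 = (-24/19 + 18*I) + 25811 = 490385/19 + 18*I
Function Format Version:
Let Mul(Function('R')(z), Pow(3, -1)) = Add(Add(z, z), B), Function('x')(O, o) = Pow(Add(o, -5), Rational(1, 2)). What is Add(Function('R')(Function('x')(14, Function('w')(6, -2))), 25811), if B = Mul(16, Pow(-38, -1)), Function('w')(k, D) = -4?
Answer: Add(Rational(490385, 19), Mul(18, I)) ≈ Add(25810., Mul(18.000, I))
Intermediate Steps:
Function('x')(O, o) = Pow(Add(-5, o), Rational(1, 2))
B = Rational(-8, 19) (B = Mul(16, Rational(-1, 38)) = Rational(-8, 19) ≈ -0.42105)
Function('R')(z) = Add(Rational(-24, 19), Mul(6, z)) (Function('R')(z) = Mul(3, Add(Add(z, z), Rational(-8, 19))) = Mul(3, Add(Mul(2, z), Rational(-8, 19))) = Mul(3, Add(Rational(-8, 19), Mul(2, z))) = Add(Rational(-24, 19), Mul(6, z)))
Add(Function('R')(Function('x')(14, Function('w')(6, -2))), 25811) = Add(Add(Rational(-24, 19), Mul(6, Pow(Add(-5, -4), Rational(1, 2)))), 25811) = Add(Add(Rational(-24, 19), Mul(6, Pow(-9, Rational(1, 2)))), 25811) = Add(Add(Rational(-24, 19), Mul(6, Mul(3, I))), 25811) = Add(Add(Rational(-24, 19), Mul(18, I)), 25811) = Add(Rational(490385, 19), Mul(18, I))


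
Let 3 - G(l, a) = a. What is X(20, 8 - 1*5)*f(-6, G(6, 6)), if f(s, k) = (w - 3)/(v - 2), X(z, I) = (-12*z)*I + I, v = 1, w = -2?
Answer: -3585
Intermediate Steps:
G(l, a) = 3 - a
X(z, I) = I - 12*I*z (X(z, I) = -12*I*z + I = I - 12*I*z)
f(s, k) = 5 (f(s, k) = (-2 - 3)/(1 - 2) = -5/(-1) = -5*(-1) = 5)
X(20, 8 - 1*5)*f(-6, G(6, 6)) = ((8 - 1*5)*(1 - 12*20))*5 = ((8 - 5)*(1 - 240))*5 = (3*(-239))*5 = -717*5 = -3585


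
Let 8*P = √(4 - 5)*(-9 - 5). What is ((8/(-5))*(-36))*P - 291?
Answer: -291 - 504*I/5 ≈ -291.0 - 100.8*I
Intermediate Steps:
P = -7*I/4 (P = (√(4 - 5)*(-9 - 5))/8 = (√(-1)*(-14))/8 = (I*(-14))/8 = (-14*I)/8 = -7*I/4 ≈ -1.75*I)
((8/(-5))*(-36))*P - 291 = ((8/(-5))*(-36))*(-7*I/4) - 291 = ((8*(-⅕))*(-36))*(-7*I/4) - 291 = (-8/5*(-36))*(-7*I/4) - 291 = 288*(-7*I/4)/5 - 291 = -504*I/5 - 291 = -291 - 504*I/5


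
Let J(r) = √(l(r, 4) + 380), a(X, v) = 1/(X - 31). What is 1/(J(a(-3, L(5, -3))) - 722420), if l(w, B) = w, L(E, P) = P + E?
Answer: -24562280/17744282304681 - √439246/17744282304681 ≈ -1.3843e-6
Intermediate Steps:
L(E, P) = E + P
a(X, v) = 1/(-31 + X)
J(r) = √(380 + r) (J(r) = √(r + 380) = √(380 + r))
1/(J(a(-3, L(5, -3))) - 722420) = 1/(√(380 + 1/(-31 - 3)) - 722420) = 1/(√(380 + 1/(-34)) - 722420) = 1/(√(380 - 1/34) - 722420) = 1/(√(12919/34) - 722420) = 1/(√439246/34 - 722420) = 1/(-722420 + √439246/34)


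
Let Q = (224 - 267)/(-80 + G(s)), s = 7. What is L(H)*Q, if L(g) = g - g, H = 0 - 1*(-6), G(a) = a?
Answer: 0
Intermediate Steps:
H = 6 (H = 0 + 6 = 6)
Q = 43/73 (Q = (224 - 267)/(-80 + 7) = -43/(-73) = -43*(-1/73) = 43/73 ≈ 0.58904)
L(g) = 0
L(H)*Q = 0*(43/73) = 0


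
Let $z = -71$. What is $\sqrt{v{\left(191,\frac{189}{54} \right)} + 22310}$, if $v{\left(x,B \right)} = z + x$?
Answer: $\sqrt{22430} \approx 149.77$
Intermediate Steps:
$v{\left(x,B \right)} = -71 + x$
$\sqrt{v{\left(191,\frac{189}{54} \right)} + 22310} = \sqrt{\left(-71 + 191\right) + 22310} = \sqrt{120 + 22310} = \sqrt{22430}$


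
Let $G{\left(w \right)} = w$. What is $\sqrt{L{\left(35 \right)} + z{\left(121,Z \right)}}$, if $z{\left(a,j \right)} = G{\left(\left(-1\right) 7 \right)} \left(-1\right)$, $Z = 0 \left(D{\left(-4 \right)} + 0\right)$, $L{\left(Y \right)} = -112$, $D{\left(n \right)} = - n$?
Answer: $i \sqrt{105} \approx 10.247 i$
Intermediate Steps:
$Z = 0$ ($Z = 0 \left(\left(-1\right) \left(-4\right) + 0\right) = 0 \left(4 + 0\right) = 0 \cdot 4 = 0$)
$z{\left(a,j \right)} = 7$ ($z{\left(a,j \right)} = \left(-1\right) 7 \left(-1\right) = \left(-7\right) \left(-1\right) = 7$)
$\sqrt{L{\left(35 \right)} + z{\left(121,Z \right)}} = \sqrt{-112 + 7} = \sqrt{-105} = i \sqrt{105}$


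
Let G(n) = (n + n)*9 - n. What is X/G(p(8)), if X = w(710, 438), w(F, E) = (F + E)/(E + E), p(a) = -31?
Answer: -287/115413 ≈ -0.0024867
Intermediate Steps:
G(n) = 17*n (G(n) = (2*n)*9 - n = 18*n - n = 17*n)
w(F, E) = (E + F)/(2*E) (w(F, E) = (E + F)/((2*E)) = (E + F)*(1/(2*E)) = (E + F)/(2*E))
X = 287/219 (X = (½)*(438 + 710)/438 = (½)*(1/438)*1148 = 287/219 ≈ 1.3105)
X/G(p(8)) = 287/(219*((17*(-31)))) = (287/219)/(-527) = (287/219)*(-1/527) = -287/115413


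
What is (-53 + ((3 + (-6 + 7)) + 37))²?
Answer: 144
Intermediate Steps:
(-53 + ((3 + (-6 + 7)) + 37))² = (-53 + ((3 + 1) + 37))² = (-53 + (4 + 37))² = (-53 + 41)² = (-12)² = 144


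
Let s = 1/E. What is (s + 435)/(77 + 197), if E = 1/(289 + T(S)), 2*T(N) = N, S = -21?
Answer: 1427/548 ≈ 2.6040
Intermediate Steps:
T(N) = N/2
E = 2/557 (E = 1/(289 + (1/2)*(-21)) = 1/(289 - 21/2) = 1/(557/2) = 2/557 ≈ 0.0035907)
s = 557/2 (s = 1/(2/557) = 557/2 ≈ 278.50)
(s + 435)/(77 + 197) = (557/2 + 435)/(77 + 197) = (1427/2)/274 = (1427/2)*(1/274) = 1427/548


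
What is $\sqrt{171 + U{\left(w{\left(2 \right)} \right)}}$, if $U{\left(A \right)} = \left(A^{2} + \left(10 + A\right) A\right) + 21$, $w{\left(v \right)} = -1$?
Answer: $2 \sqrt{46} \approx 13.565$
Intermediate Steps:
$U{\left(A \right)} = 21 + A^{2} + A \left(10 + A\right)$ ($U{\left(A \right)} = \left(A^{2} + A \left(10 + A\right)\right) + 21 = 21 + A^{2} + A \left(10 + A\right)$)
$\sqrt{171 + U{\left(w{\left(2 \right)} \right)}} = \sqrt{171 + \left(21 + 2 \left(-1\right)^{2} + 10 \left(-1\right)\right)} = \sqrt{171 + \left(21 + 2 \cdot 1 - 10\right)} = \sqrt{171 + \left(21 + 2 - 10\right)} = \sqrt{171 + 13} = \sqrt{184} = 2 \sqrt{46}$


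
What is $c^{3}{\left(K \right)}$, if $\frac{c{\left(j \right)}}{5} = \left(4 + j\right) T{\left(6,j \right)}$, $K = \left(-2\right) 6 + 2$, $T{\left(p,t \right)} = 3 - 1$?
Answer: $-216000$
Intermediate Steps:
$T{\left(p,t \right)} = 2$
$K = -10$ ($K = -12 + 2 = -10$)
$c{\left(j \right)} = 40 + 10 j$ ($c{\left(j \right)} = 5 \left(4 + j\right) 2 = 5 \left(8 + 2 j\right) = 40 + 10 j$)
$c^{3}{\left(K \right)} = \left(40 + 10 \left(-10\right)\right)^{3} = \left(40 - 100\right)^{3} = \left(-60\right)^{3} = -216000$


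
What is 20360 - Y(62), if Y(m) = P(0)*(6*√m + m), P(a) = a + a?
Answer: 20360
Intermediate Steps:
P(a) = 2*a
Y(m) = 0 (Y(m) = (2*0)*(6*√m + m) = 0*(m + 6*√m) = 0)
20360 - Y(62) = 20360 - 1*0 = 20360 + 0 = 20360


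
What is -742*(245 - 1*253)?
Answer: 5936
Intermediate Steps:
-742*(245 - 1*253) = -742*(245 - 253) = -742*(-8) = 5936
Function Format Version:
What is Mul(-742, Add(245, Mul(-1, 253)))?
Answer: 5936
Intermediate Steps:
Mul(-742, Add(245, Mul(-1, 253))) = Mul(-742, Add(245, -253)) = Mul(-742, -8) = 5936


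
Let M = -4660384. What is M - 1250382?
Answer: -5910766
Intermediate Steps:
M - 1250382 = -4660384 - 1250382 = -5910766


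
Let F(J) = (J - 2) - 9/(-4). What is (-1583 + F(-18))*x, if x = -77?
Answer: 493031/4 ≈ 1.2326e+5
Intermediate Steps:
F(J) = ¼ + J (F(J) = (-2 + J) - 9*(-¼) = (-2 + J) + 9/4 = ¼ + J)
(-1583 + F(-18))*x = (-1583 + (¼ - 18))*(-77) = (-1583 - 71/4)*(-77) = -6403/4*(-77) = 493031/4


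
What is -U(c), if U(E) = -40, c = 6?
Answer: 40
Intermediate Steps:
-U(c) = -1*(-40) = 40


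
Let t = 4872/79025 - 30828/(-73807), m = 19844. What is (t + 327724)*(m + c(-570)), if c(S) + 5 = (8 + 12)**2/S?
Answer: 74533619620530880808/11464072275 ≈ 6.5015e+9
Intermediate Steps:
t = 96405876/201124075 (t = 4872*(1/79025) - 30828*(-1/73807) = 168/2725 + 30828/73807 = 96405876/201124075 ≈ 0.47934)
c(S) = -5 + 400/S (c(S) = -5 + (8 + 12)**2/S = -5 + 20**2/S = -5 + 400/S)
(t + 327724)*(m + c(-570)) = (96405876/201124075 + 327724)*(19844 + (-5 + 400/(-570))) = 65913282761176*(19844 + (-5 + 400*(-1/570)))/201124075 = 65913282761176*(19844 + (-5 - 40/57))/201124075 = 65913282761176*(19844 - 325/57)/201124075 = (65913282761176/201124075)*(1130783/57) = 74533619620530880808/11464072275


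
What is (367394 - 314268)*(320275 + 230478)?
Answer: 29259303878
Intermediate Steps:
(367394 - 314268)*(320275 + 230478) = 53126*550753 = 29259303878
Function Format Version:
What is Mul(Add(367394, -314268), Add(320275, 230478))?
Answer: 29259303878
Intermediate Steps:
Mul(Add(367394, -314268), Add(320275, 230478)) = Mul(53126, 550753) = 29259303878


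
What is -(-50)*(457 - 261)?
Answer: 9800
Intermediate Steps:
-(-50)*(457 - 261) = -(-50)*196 = -1*(-9800) = 9800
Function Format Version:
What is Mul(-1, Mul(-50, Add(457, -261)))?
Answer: 9800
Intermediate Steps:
Mul(-1, Mul(-50, Add(457, -261))) = Mul(-1, Mul(-50, 196)) = Mul(-1, -9800) = 9800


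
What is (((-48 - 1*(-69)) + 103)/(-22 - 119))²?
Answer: 15376/19881 ≈ 0.77340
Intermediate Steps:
(((-48 - 1*(-69)) + 103)/(-22 - 119))² = (((-48 + 69) + 103)/(-141))² = ((21 + 103)*(-1/141))² = (124*(-1/141))² = (-124/141)² = 15376/19881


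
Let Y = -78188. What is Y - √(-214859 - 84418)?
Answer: -78188 - 3*I*√33253 ≈ -78188.0 - 547.06*I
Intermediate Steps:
Y - √(-214859 - 84418) = -78188 - √(-214859 - 84418) = -78188 - √(-299277) = -78188 - 3*I*√33253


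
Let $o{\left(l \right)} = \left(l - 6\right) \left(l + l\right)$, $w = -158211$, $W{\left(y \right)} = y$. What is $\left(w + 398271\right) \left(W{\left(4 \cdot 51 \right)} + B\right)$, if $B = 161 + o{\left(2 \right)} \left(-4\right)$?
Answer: $102985740$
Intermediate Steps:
$o{\left(l \right)} = 2 l \left(-6 + l\right)$ ($o{\left(l \right)} = \left(-6 + l\right) 2 l = 2 l \left(-6 + l\right)$)
$B = 225$ ($B = 161 + 2 \cdot 2 \left(-6 + 2\right) \left(-4\right) = 161 + 2 \cdot 2 \left(-4\right) \left(-4\right) = 161 - -64 = 161 + 64 = 225$)
$\left(w + 398271\right) \left(W{\left(4 \cdot 51 \right)} + B\right) = \left(-158211 + 398271\right) \left(4 \cdot 51 + 225\right) = 240060 \left(204 + 225\right) = 240060 \cdot 429 = 102985740$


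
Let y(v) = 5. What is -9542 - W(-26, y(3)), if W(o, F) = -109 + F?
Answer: -9438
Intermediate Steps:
-9542 - W(-26, y(3)) = -9542 - (-109 + 5) = -9542 - 1*(-104) = -9542 + 104 = -9438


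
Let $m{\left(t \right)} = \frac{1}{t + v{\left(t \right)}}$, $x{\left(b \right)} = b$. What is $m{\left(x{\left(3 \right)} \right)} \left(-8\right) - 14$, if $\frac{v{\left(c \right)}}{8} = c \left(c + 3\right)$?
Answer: $- \frac{2066}{147} \approx -14.054$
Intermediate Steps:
$v{\left(c \right)} = 8 c \left(3 + c\right)$ ($v{\left(c \right)} = 8 c \left(c + 3\right) = 8 c \left(3 + c\right)$)
$m{\left(t \right)} = \frac{1}{t + 8 t \left(3 + t\right)}$
$m{\left(x{\left(3 \right)} \right)} \left(-8\right) - 14 = \frac{1}{3 \left(25 + 8 \cdot 3\right)} \left(-8\right) - 14 = \frac{1}{3 \left(25 + 24\right)} \left(-8\right) - 14 = \frac{1}{3 \cdot 49} \left(-8\right) - 14 = \frac{1}{3} \cdot \frac{1}{49} \left(-8\right) - 14 = \frac{1}{147} \left(-8\right) - 14 = - \frac{8}{147} - 14 = - \frac{2066}{147}$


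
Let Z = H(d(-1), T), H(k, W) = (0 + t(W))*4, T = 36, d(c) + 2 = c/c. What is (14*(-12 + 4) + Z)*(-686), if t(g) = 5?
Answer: 63112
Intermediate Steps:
d(c) = -1 (d(c) = -2 + c/c = -2 + 1 = -1)
H(k, W) = 20 (H(k, W) = (0 + 5)*4 = 5*4 = 20)
Z = 20
(14*(-12 + 4) + Z)*(-686) = (14*(-12 + 4) + 20)*(-686) = (14*(-8) + 20)*(-686) = (-112 + 20)*(-686) = -92*(-686) = 63112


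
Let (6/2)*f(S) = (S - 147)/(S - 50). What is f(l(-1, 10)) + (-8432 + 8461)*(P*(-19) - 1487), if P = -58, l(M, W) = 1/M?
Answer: -1708097/153 ≈ -11164.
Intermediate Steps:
f(S) = (-147 + S)/(3*(-50 + S)) (f(S) = ((S - 147)/(S - 50))/3 = ((-147 + S)/(-50 + S))/3 = (-147 + S)/(3*(-50 + S)))
f(l(-1, 10)) + (-8432 + 8461)*(P*(-19) - 1487) = (-147 + 1/(-1))/(3*(-50 + 1/(-1))) + (-8432 + 8461)*(-58*(-19) - 1487) = (-147 - 1)/(3*(-50 - 1)) + 29*(1102 - 1487) = (1/3)*(-148)/(-51) + 29*(-385) = (1/3)*(-1/51)*(-148) - 11165 = 148/153 - 11165 = -1708097/153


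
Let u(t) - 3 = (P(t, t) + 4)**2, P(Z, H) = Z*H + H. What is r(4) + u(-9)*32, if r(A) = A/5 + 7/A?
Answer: 3698611/20 ≈ 1.8493e+5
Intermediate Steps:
P(Z, H) = H + H*Z (P(Z, H) = H*Z + H = H + H*Z)
r(A) = 7/A + A/5 (r(A) = A*(1/5) + 7/A = A/5 + 7/A = 7/A + A/5)
u(t) = 3 + (4 + t*(1 + t))**2 (u(t) = 3 + (t*(1 + t) + 4)**2 = 3 + (4 + t*(1 + t))**2)
r(4) + u(-9)*32 = (7/4 + (1/5)*4) + (3 + (4 - 9*(1 - 9))**2)*32 = (7*(1/4) + 4/5) + (3 + (4 - 9*(-8))**2)*32 = (7/4 + 4/5) + (3 + (4 + 72)**2)*32 = 51/20 + (3 + 76**2)*32 = 51/20 + (3 + 5776)*32 = 51/20 + 5779*32 = 51/20 + 184928 = 3698611/20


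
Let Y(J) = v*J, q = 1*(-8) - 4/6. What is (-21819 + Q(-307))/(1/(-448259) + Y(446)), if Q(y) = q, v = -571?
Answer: 29353344097/342468979485 ≈ 0.085711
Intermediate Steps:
q = -26/3 (q = -8 - 4*⅙ = -8 - ⅔ = -26/3 ≈ -8.6667)
Y(J) = -571*J
Q(y) = -26/3
(-21819 + Q(-307))/(1/(-448259) + Y(446)) = (-21819 - 26/3)/(1/(-448259) - 571*446) = -65483/(3*(-1/448259 - 254666)) = -65483/(3*(-114156326495/448259)) = -65483/3*(-448259/114156326495) = 29353344097/342468979485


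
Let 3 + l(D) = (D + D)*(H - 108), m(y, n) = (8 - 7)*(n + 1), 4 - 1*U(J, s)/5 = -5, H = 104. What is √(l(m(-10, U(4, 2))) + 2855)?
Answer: 6*√69 ≈ 49.840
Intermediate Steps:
U(J, s) = 45 (U(J, s) = 20 - 5*(-5) = 20 + 25 = 45)
m(y, n) = 1 + n (m(y, n) = 1*(1 + n) = 1 + n)
l(D) = -3 - 8*D (l(D) = -3 + (D + D)*(104 - 108) = -3 + (2*D)*(-4) = -3 - 8*D)
√(l(m(-10, U(4, 2))) + 2855) = √((-3 - 8*(1 + 45)) + 2855) = √((-3 - 8*46) + 2855) = √((-3 - 368) + 2855) = √(-371 + 2855) = √2484 = 6*√69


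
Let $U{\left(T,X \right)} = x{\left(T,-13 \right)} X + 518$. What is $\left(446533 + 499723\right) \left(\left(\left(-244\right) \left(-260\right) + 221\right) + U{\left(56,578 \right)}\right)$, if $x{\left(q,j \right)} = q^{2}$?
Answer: $1775920959472$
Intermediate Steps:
$U{\left(T,X \right)} = 518 + X T^{2}$ ($U{\left(T,X \right)} = T^{2} X + 518 = X T^{2} + 518 = 518 + X T^{2}$)
$\left(446533 + 499723\right) \left(\left(\left(-244\right) \left(-260\right) + 221\right) + U{\left(56,578 \right)}\right) = \left(446533 + 499723\right) \left(\left(\left(-244\right) \left(-260\right) + 221\right) + \left(518 + 578 \cdot 56^{2}\right)\right) = 946256 \left(\left(63440 + 221\right) + \left(518 + 578 \cdot 3136\right)\right) = 946256 \left(63661 + \left(518 + 1812608\right)\right) = 946256 \left(63661 + 1813126\right) = 946256 \cdot 1876787 = 1775920959472$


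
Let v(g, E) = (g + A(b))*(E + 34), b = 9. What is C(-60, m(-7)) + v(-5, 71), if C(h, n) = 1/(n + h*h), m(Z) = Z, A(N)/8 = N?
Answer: 25276756/3593 ≈ 7035.0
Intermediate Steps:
A(N) = 8*N
C(h, n) = 1/(n + h**2)
v(g, E) = (34 + E)*(72 + g) (v(g, E) = (g + 8*9)*(E + 34) = (g + 72)*(34 + E) = (72 + g)*(34 + E) = (34 + E)*(72 + g))
C(-60, m(-7)) + v(-5, 71) = 1/(-7 + (-60)**2) + (2448 + 34*(-5) + 72*71 + 71*(-5)) = 1/(-7 + 3600) + (2448 - 170 + 5112 - 355) = 1/3593 + 7035 = 25276756/3593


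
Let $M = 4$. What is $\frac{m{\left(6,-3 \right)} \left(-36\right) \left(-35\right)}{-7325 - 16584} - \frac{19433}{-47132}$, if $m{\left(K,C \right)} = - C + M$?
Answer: $\frac{48919357}{1126878988} \approx 0.043411$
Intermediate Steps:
$m{\left(K,C \right)} = 4 - C$ ($m{\left(K,C \right)} = - C + 4 = 4 - C$)
$\frac{m{\left(6,-3 \right)} \left(-36\right) \left(-35\right)}{-7325 - 16584} - \frac{19433}{-47132} = \frac{\left(4 - -3\right) \left(-36\right) \left(-35\right)}{-7325 - 16584} - \frac{19433}{-47132} = \frac{\left(4 + 3\right) \left(-36\right) \left(-35\right)}{-23909} - - \frac{19433}{47132} = 7 \left(-36\right) \left(-35\right) \left(- \frac{1}{23909}\right) + \frac{19433}{47132} = \left(-252\right) \left(-35\right) \left(- \frac{1}{23909}\right) + \frac{19433}{47132} = 8820 \left(- \frac{1}{23909}\right) + \frac{19433}{47132} = - \frac{8820}{23909} + \frac{19433}{47132} = \frac{48919357}{1126878988}$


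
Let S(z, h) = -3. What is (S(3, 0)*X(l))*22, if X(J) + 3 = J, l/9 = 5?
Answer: -2772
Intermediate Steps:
l = 45 (l = 9*5 = 45)
X(J) = -3 + J
(S(3, 0)*X(l))*22 = -3*(-3 + 45)*22 = -3*42*22 = -126*22 = -2772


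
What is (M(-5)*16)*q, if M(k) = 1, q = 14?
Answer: 224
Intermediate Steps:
(M(-5)*16)*q = (1*16)*14 = 16*14 = 224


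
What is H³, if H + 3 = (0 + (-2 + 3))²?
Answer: -8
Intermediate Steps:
H = -2 (H = -3 + (0 + (-2 + 3))² = -3 + (0 + 1)² = -3 + 1² = -3 + 1 = -2)
H³ = (-2)³ = -8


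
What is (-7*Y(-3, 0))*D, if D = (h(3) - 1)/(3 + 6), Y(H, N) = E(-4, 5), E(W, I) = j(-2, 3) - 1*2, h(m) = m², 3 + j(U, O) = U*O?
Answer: 616/9 ≈ 68.444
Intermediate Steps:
j(U, O) = -3 + O*U (j(U, O) = -3 + U*O = -3 + O*U)
E(W, I) = -11 (E(W, I) = (-3 + 3*(-2)) - 1*2 = (-3 - 6) - 2 = -9 - 2 = -11)
Y(H, N) = -11
D = 8/9 (D = (3² - 1)/(3 + 6) = (9 - 1)/9 = 8*(⅑) = 8/9 ≈ 0.88889)
(-7*Y(-3, 0))*D = -7*(-11)*(8/9) = 77*(8/9) = 616/9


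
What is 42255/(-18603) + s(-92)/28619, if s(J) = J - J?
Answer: -1565/689 ≈ -2.2714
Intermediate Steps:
s(J) = 0
42255/(-18603) + s(-92)/28619 = 42255/(-18603) + 0/28619 = 42255*(-1/18603) + 0*(1/28619) = -1565/689 + 0 = -1565/689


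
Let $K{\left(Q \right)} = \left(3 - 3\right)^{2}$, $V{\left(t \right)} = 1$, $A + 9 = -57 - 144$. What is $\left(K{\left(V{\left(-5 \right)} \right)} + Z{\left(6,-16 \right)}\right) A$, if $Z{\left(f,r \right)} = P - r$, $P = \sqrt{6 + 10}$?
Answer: $-4200$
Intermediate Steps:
$A = -210$ ($A = -9 - 201 = -210$)
$P = 4$ ($P = \sqrt{16} = 4$)
$Z{\left(f,r \right)} = 4 - r$
$K{\left(Q \right)} = 0$ ($K{\left(Q \right)} = 0^{2} = 0$)
$\left(K{\left(V{\left(-5 \right)} \right)} + Z{\left(6,-16 \right)}\right) A = \left(0 + \left(4 - -16\right)\right) \left(-210\right) = \left(0 + \left(4 + 16\right)\right) \left(-210\right) = \left(0 + 20\right) \left(-210\right) = 20 \left(-210\right) = -4200$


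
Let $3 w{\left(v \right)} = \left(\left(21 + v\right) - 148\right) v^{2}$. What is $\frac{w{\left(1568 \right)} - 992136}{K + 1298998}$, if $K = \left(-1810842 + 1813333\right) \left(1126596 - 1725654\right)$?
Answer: $- \frac{442487597}{559107930} \approx -0.79142$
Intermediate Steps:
$K = -1492253478$ ($K = 2491 \left(-599058\right) = -1492253478$)
$w{\left(v \right)} = \frac{v^{2} \left(-127 + v\right)}{3}$ ($w{\left(v \right)} = \frac{\left(\left(21 + v\right) - 148\right) v^{2}}{3} = \frac{\left(-127 + v\right) v^{2}}{3} = \frac{v^{2} \left(-127 + v\right)}{3}$)
$\frac{w{\left(1568 \right)} - 992136}{K + 1298998} = \frac{\frac{1568^{2} \left(-127 + 1568\right)}{3} - 992136}{-1492253478 + 1298998} = \frac{\frac{1}{3} \cdot 2458624 \cdot 1441 - 992136}{-1490954480} = \left(\frac{3542877184}{3} - 992136\right) \left(- \frac{1}{1490954480}\right) = \frac{3539900776}{3} \left(- \frac{1}{1490954480}\right) = - \frac{442487597}{559107930}$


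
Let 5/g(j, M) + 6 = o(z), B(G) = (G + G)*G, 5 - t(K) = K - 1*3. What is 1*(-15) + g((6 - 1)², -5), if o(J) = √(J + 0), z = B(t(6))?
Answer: -225/14 - 5*√2/14 ≈ -16.577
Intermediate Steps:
t(K) = 8 - K (t(K) = 5 - (K - 1*3) = 5 - (K - 3) = 5 - (-3 + K) = 5 + (3 - K) = 8 - K)
B(G) = 2*G² (B(G) = (2*G)*G = 2*G²)
z = 8 (z = 2*(8 - 1*6)² = 2*(8 - 6)² = 2*2² = 2*4 = 8)
o(J) = √J
g(j, M) = 5/(-6 + 2*√2) (g(j, M) = 5/(-6 + √8) = 5/(-6 + 2*√2))
1*(-15) + g((6 - 1)², -5) = 1*(-15) + (-15/14 - 5*√2/14) = -15 + (-15/14 - 5*√2/14) = -225/14 - 5*√2/14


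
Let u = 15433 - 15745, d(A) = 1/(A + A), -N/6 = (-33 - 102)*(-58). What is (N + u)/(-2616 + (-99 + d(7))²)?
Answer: -9269232/1405489 ≈ -6.5950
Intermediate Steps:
N = -46980 (N = -6*(-33 - 102)*(-58) = -(-810)*(-58) = -6*7830 = -46980)
d(A) = 1/(2*A)
u = -312
(N + u)/(-2616 + (-99 + d(7))²) = (-46980 - 312)/(-2616 + (-99 + (½)/7)²) = -47292/(-2616 + (-99 + (½)*(⅐))²) = -47292/(-2616 + (-99 + 1/14)²) = -47292/(-2616 + (-1385/14)²) = -47292/(-2616 + 1918225/196) = -47292/1405489/196 = -47292*196/1405489 = -9269232/1405489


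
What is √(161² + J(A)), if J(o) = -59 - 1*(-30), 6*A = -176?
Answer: 2*√6473 ≈ 160.91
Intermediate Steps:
A = -88/3 (A = (⅙)*(-176) = -88/3 ≈ -29.333)
J(o) = -29 (J(o) = -59 + 30 = -29)
√(161² + J(A)) = √(161² - 29) = √(25921 - 29) = √25892 = 2*√6473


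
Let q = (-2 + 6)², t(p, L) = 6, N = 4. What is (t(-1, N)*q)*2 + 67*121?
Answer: 8299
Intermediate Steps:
q = 16 (q = 4² = 16)
(t(-1, N)*q)*2 + 67*121 = (6*16)*2 + 67*121 = 96*2 + 8107 = 192 + 8107 = 8299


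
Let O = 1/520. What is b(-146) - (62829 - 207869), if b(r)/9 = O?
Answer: 75420809/520 ≈ 1.4504e+5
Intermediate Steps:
O = 1/520 ≈ 0.0019231
b(r) = 9/520 (b(r) = 9*(1/520) = 9/520)
b(-146) - (62829 - 207869) = 9/520 - (62829 - 207869) = 9/520 - 1*(-145040) = 9/520 + 145040 = 75420809/520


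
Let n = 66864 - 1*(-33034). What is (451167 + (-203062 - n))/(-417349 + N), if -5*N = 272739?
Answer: -741035/2359484 ≈ -0.31407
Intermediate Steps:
n = 99898 (n = 66864 + 33034 = 99898)
N = -272739/5 (N = -⅕*272739 = -272739/5 ≈ -54548.)
(451167 + (-203062 - n))/(-417349 + N) = (451167 + (-203062 - 1*99898))/(-417349 - 272739/5) = (451167 + (-203062 - 99898))/(-2359484/5) = (451167 - 302960)*(-5/2359484) = 148207*(-5/2359484) = -741035/2359484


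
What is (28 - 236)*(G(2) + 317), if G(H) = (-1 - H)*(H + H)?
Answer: -63440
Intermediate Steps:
G(H) = 2*H*(-1 - H) (G(H) = (-1 - H)*(2*H) = 2*H*(-1 - H))
(28 - 236)*(G(2) + 317) = (28 - 236)*(-2*2*(1 + 2) + 317) = -208*(-2*2*3 + 317) = -208*(-12 + 317) = -208*305 = -63440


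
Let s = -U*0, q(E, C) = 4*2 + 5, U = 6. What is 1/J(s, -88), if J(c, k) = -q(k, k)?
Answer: -1/13 ≈ -0.076923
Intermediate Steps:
q(E, C) = 13 (q(E, C) = 8 + 5 = 13)
s = 0 (s = -1*6*0 = -6*0 = 0)
J(c, k) = -13 (J(c, k) = -1*13 = -13)
1/J(s, -88) = 1/(-13) = -1/13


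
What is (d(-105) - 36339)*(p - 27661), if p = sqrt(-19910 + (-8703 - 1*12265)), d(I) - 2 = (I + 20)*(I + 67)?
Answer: 915772727 - 99321*I*sqrt(4542) ≈ 9.1577e+8 - 6.6937e+6*I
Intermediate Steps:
d(I) = 2 + (20 + I)*(67 + I) (d(I) = 2 + (I + 20)*(I + 67) = 2 + (20 + I)*(67 + I))
p = 3*I*sqrt(4542) (p = sqrt(-19910 + (-8703 - 12265)) = sqrt(-19910 - 20968) = sqrt(-40878) = 3*I*sqrt(4542) ≈ 202.18*I)
(d(-105) - 36339)*(p - 27661) = ((1342 + (-105)**2 + 87*(-105)) - 36339)*(3*I*sqrt(4542) - 27661) = ((1342 + 11025 - 9135) - 36339)*(-27661 + 3*I*sqrt(4542)) = (3232 - 36339)*(-27661 + 3*I*sqrt(4542)) = -33107*(-27661 + 3*I*sqrt(4542)) = 915772727 - 99321*I*sqrt(4542)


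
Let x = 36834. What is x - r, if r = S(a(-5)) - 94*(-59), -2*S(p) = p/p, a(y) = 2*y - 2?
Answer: 62577/2 ≈ 31289.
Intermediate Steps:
a(y) = -2 + 2*y
S(p) = -½ (S(p) = -p/(2*p) = -½*1 = -½)
r = 11091/2 (r = -½ - 94*(-59) = -½ + 5546 = 11091/2 ≈ 5545.5)
x - r = 36834 - 1*11091/2 = 36834 - 11091/2 = 62577/2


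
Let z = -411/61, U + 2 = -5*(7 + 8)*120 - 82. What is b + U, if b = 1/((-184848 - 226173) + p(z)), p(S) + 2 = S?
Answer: -227761442437/25072814 ≈ -9084.0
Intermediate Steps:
U = -9084 (U = -2 + (-5*(7 + 8)*120 - 82) = -2 + (-5*15*120 - 82) = -2 + (-75*120 - 82) = -2 + (-9000 - 82) = -2 - 9082 = -9084)
z = -411/61 (z = -411*1/61 = -411/61 ≈ -6.7377)
p(S) = -2 + S
b = -61/25072814 (b = 1/((-184848 - 226173) + (-2 - 411/61)) = 1/(-411021 - 533/61) = 1/(-25072814/61) = -61/25072814 ≈ -2.4329e-6)
b + U = -61/25072814 - 9084 = -227761442437/25072814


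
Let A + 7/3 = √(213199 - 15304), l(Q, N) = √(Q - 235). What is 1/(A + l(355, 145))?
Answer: 3/(-7 + 3*√197895 + 6*√30) ≈ 0.0022052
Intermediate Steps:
l(Q, N) = √(-235 + Q)
A = -7/3 + √197895 (A = -7/3 + √(213199 - 15304) = -7/3 + √197895 ≈ 442.52)
1/(A + l(355, 145)) = 1/((-7/3 + √197895) + √(-235 + 355)) = 1/((-7/3 + √197895) + √120) = 1/((-7/3 + √197895) + 2*√30) = 1/(-7/3 + √197895 + 2*√30)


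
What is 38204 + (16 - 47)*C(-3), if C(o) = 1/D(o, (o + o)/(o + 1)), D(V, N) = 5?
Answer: 190989/5 ≈ 38198.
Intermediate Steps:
C(o) = ⅕ (C(o) = 1/5 = ⅕)
38204 + (16 - 47)*C(-3) = 38204 + (16 - 47)*(⅕) = 38204 - 31*⅕ = 38204 - 31/5 = 190989/5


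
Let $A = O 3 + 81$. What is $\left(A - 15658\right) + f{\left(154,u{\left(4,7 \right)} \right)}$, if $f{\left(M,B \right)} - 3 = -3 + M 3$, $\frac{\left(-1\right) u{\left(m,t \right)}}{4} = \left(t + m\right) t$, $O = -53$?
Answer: $-15274$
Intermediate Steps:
$u{\left(m,t \right)} = - 4 t \left(m + t\right)$ ($u{\left(m,t \right)} = - 4 \left(t + m\right) t = - 4 \left(m + t\right) t = - 4 t \left(m + t\right)$)
$A = -78$ ($A = \left(-53\right) 3 + 81 = -159 + 81 = -78$)
$f{\left(M,B \right)} = 3 M$ ($f{\left(M,B \right)} = 3 + \left(-3 + M 3\right) = 3 + \left(-3 + 3 M\right) = 3 M$)
$\left(A - 15658\right) + f{\left(154,u{\left(4,7 \right)} \right)} = \left(-78 - 15658\right) + 3 \cdot 154 = -15736 + 462 = -15274$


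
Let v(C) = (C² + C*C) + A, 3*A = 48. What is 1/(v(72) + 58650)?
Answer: 1/69034 ≈ 1.4486e-5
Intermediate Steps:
A = 16 (A = (⅓)*48 = 16)
v(C) = 16 + 2*C² (v(C) = (C² + C*C) + 16 = (C² + C²) + 16 = 2*C² + 16 = 16 + 2*C²)
1/(v(72) + 58650) = 1/((16 + 2*72²) + 58650) = 1/((16 + 2*5184) + 58650) = 1/((16 + 10368) + 58650) = 1/(10384 + 58650) = 1/69034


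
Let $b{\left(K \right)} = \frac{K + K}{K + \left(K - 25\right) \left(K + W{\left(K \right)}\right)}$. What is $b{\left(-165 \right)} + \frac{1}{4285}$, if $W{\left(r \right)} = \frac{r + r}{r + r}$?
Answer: $- \frac{276611}{26562715} \approx -0.010414$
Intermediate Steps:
$W{\left(r \right)} = 1$ ($W{\left(r \right)} = \frac{2 r}{2 r} = 2 r \frac{1}{2 r} = 1$)
$b{\left(K \right)} = \frac{2 K}{K + \left(1 + K\right) \left(-25 + K\right)}$ ($b{\left(K \right)} = \frac{K + K}{K + \left(K - 25\right) \left(K + 1\right)} = \frac{2 K}{K + \left(-25 + K\right) \left(1 + K\right)} = \frac{2 K}{K + \left(1 + K\right) \left(-25 + K\right)}$)
$b{\left(-165 \right)} + \frac{1}{4285} = 2 \left(-165\right) \frac{1}{-25 + \left(-165\right)^{2} - -3795} + \frac{1}{4285} = 2 \left(-165\right) \frac{1}{-25 + 27225 + 3795} + \frac{1}{4285} = 2 \left(-165\right) \frac{1}{30995} + \frac{1}{4285} = - \frac{66}{6199} + \frac{1}{4285} = - \frac{276611}{26562715}$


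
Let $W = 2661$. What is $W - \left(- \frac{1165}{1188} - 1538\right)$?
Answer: $\frac{4989577}{1188} \approx 4200.0$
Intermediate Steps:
$W - \left(- \frac{1165}{1188} - 1538\right) = 2661 - \left(- \frac{1165}{1188} - 1538\right) = 2661 - - \frac{1828309}{1188} = 2661 + \frac{1828309}{1188} = \frac{4989577}{1188}$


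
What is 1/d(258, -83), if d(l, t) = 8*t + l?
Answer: -1/406 ≈ -0.0024631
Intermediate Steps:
d(l, t) = l + 8*t
1/d(258, -83) = 1/(258 + 8*(-83)) = 1/(258 - 664) = 1/(-406) = -1/406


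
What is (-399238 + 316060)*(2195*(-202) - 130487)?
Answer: 47733941106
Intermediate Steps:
(-399238 + 316060)*(2195*(-202) - 130487) = -83178*(-443390 - 130487) = -83178*(-573877) = 47733941106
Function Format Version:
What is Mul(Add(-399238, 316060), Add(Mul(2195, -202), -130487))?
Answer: 47733941106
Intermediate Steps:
Mul(Add(-399238, 316060), Add(Mul(2195, -202), -130487)) = Mul(-83178, Add(-443390, -130487)) = Mul(-83178, -573877) = 47733941106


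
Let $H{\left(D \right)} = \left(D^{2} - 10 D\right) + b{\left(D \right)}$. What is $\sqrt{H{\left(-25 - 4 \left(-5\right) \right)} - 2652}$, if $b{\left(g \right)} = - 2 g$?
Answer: $i \sqrt{2567} \approx 50.666 i$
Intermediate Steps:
$H{\left(D \right)} = D^{2} - 12 D$ ($H{\left(D \right)} = \left(D^{2} - 10 D\right) - 2 D = D^{2} - 12 D$)
$\sqrt{H{\left(-25 - 4 \left(-5\right) \right)} - 2652} = \sqrt{\left(-25 - 4 \left(-5\right)\right) \left(-12 - \left(25 + 4 \left(-5\right)\right)\right) - 2652} = \sqrt{\left(-25 - -20\right) \left(-12 - 5\right) - 2652} = \sqrt{\left(-25 + 20\right) \left(-12 + \left(-25 + 20\right)\right) - 2652} = \sqrt{- 5 \left(-12 - 5\right) - 2652} = \sqrt{\left(-5\right) \left(-17\right) - 2652} = \sqrt{85 - 2652} = \sqrt{-2567} = i \sqrt{2567}$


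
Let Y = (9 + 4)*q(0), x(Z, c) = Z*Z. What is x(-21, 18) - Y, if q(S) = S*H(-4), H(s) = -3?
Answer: 441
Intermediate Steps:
x(Z, c) = Z**2
q(S) = -3*S (q(S) = S*(-3) = -3*S)
Y = 0 (Y = (9 + 4)*(-3*0) = 13*0 = 0)
x(-21, 18) - Y = (-21)**2 - 1*0 = 441 + 0 = 441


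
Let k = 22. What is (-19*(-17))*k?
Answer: 7106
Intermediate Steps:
(-19*(-17))*k = -19*(-17)*22 = 323*22 = 7106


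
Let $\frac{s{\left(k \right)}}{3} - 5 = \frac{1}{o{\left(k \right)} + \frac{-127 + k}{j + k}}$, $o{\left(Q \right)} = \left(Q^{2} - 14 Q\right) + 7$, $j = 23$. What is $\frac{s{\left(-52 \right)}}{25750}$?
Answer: $\frac{1498737}{2572682500} \approx 0.00058256$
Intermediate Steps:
$o{\left(Q \right)} = 7 + Q^{2} - 14 Q$
$s{\left(k \right)} = 15 + \frac{3}{7 + k^{2} - 14 k + \frac{-127 + k}{23 + k}}$ ($s{\left(k \right)} = 15 + \frac{3}{\left(7 + k^{2} - 14 k\right) + \frac{-127 + k}{23 + k}} = 15 + \frac{3}{7 + k^{2} - 14 k + \frac{-127 + k}{23 + k}}$)
$\frac{s{\left(-52 \right)}}{25750} = \frac{3 \frac{1}{34 + \left(-52\right)^{3} - -16328 + 9 \left(-52\right)^{2}} \left(193 - -81588 + 5 \left(-52\right)^{3} + 45 \left(-52\right)^{2}\right)}{25750} = \frac{3 \left(193 + 81588 + 5 \left(-140608\right) + 45 \cdot 2704\right)}{34 - 140608 + 16328 + 9 \cdot 2704} \cdot \frac{1}{25750} = \frac{3 \left(193 + 81588 - 703040 + 121680\right)}{34 - 140608 + 16328 + 24336} \cdot \frac{1}{25750} = 3 \frac{1}{-99910} \left(-499579\right) \frac{1}{25750} = 3 \left(- \frac{1}{99910}\right) \left(-499579\right) \frac{1}{25750} = \frac{1498737}{99910} \cdot \frac{1}{25750} = \frac{1498737}{2572682500}$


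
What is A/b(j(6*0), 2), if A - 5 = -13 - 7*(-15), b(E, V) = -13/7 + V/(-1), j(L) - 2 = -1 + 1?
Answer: -679/27 ≈ -25.148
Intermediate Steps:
j(L) = 2 (j(L) = 2 + (-1 + 1) = 2 + 0 = 2)
b(E, V) = -13/7 - V (b(E, V) = -13*⅐ + V*(-1) = -13/7 - V)
A = 97 (A = 5 + (-13 - 7*(-15)) = 5 + (-13 + 105) = 5 + 92 = 97)
A/b(j(6*0), 2) = 97/(-13/7 - 1*2) = 97/(-13/7 - 2) = 97/(-27/7) = 97*(-7/27) = -679/27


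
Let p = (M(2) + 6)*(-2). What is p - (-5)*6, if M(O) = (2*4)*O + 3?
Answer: -20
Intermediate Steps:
M(O) = 3 + 8*O (M(O) = 8*O + 3 = 3 + 8*O)
p = -50 (p = ((3 + 8*2) + 6)*(-2) = ((3 + 16) + 6)*(-2) = (19 + 6)*(-2) = 25*(-2) = -50)
p - (-5)*6 = -50 - (-5)*6 = -50 - 5*(-6) = -50 + 30 = -20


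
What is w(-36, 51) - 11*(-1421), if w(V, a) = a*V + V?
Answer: 13759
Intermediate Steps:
w(V, a) = V + V*a (w(V, a) = V*a + V = V + V*a)
w(-36, 51) - 11*(-1421) = -36*(1 + 51) - 11*(-1421) = -36*52 - 1*(-15631) = -1872 + 15631 = 13759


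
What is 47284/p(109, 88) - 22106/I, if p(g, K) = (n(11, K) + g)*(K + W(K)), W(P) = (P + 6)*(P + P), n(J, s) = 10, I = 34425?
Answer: -1349629/2182950 ≈ -0.61826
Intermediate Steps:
W(P) = 2*P*(6 + P) (W(P) = (6 + P)*(2*P) = 2*P*(6 + P))
p(g, K) = (10 + g)*(K + 2*K*(6 + K))
47284/p(109, 88) - 22106/I = 47284/((88*(130 + 109 + 20*88 + 2*109*(6 + 88)))) - 22106/34425 = 47284/((88*(130 + 109 + 1760 + 2*109*94))) - 22106*1/34425 = 47284/((88*(130 + 109 + 1760 + 20492))) - 22106/34425 = 47284/((88*22491)) - 22106/34425 = 47284/1979208 - 22106/34425 = 47284*(1/1979208) - 22106/34425 = 11821/494802 - 22106/34425 = -1349629/2182950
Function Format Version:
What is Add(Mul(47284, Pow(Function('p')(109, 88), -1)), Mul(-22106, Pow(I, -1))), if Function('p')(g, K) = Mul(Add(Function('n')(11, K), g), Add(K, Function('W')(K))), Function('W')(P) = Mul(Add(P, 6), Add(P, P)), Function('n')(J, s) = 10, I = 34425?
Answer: Rational(-1349629, 2182950) ≈ -0.61826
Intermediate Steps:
Function('W')(P) = Mul(2, P, Add(6, P)) (Function('W')(P) = Mul(Add(6, P), Mul(2, P)) = Mul(2, P, Add(6, P)))
Function('p')(g, K) = Mul(Add(10, g), Add(K, Mul(2, K, Add(6, K))))
Add(Mul(47284, Pow(Function('p')(109, 88), -1)), Mul(-22106, Pow(I, -1))) = Add(Mul(47284, Pow(Mul(88, Add(130, 109, Mul(20, 88), Mul(2, 109, Add(6, 88)))), -1)), Mul(-22106, Pow(34425, -1))) = Add(Mul(47284, Pow(Mul(88, Add(130, 109, 1760, Mul(2, 109, 94))), -1)), Mul(-22106, Rational(1, 34425))) = Add(Mul(47284, Pow(Mul(88, Add(130, 109, 1760, 20492)), -1)), Rational(-22106, 34425)) = Add(Mul(47284, Pow(Mul(88, 22491), -1)), Rational(-22106, 34425)) = Add(Mul(47284, Pow(1979208, -1)), Rational(-22106, 34425)) = Add(Mul(47284, Rational(1, 1979208)), Rational(-22106, 34425)) = Add(Rational(11821, 494802), Rational(-22106, 34425)) = Rational(-1349629, 2182950)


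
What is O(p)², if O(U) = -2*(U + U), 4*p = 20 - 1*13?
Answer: 49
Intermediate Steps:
p = 7/4 (p = (20 - 1*13)/4 = (20 - 13)/4 = (¼)*7 = 7/4 ≈ 1.7500)
O(U) = -4*U
O(p)² = (-4*7/4)² = (-7)² = 49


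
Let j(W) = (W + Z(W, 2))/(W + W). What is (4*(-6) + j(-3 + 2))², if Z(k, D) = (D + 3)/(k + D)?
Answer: 676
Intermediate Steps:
Z(k, D) = (3 + D)/(D + k)
j(W) = (W + 5/(2 + W))/(2*W) (j(W) = (W + (3 + 2)/(2 + W))/(W + W) = (W + 5/(2 + W))/((2*W)) = (W + 5/(2 + W))*(1/(2*W)) = (W + 5/(2 + W))/(2*W))
(4*(-6) + j(-3 + 2))² = (4*(-6) + (5 + (-3 + 2)*(2 + (-3 + 2)))/(2*(-3 + 2)*(2 + (-3 + 2))))² = (-24 + (½)*(5 - (2 - 1))/(-1*(2 - 1)))² = (-24 + (½)*(-1)*(5 - 1*1)/1)² = (-24 + (½)*(-1)*1*(5 - 1))² = (-24 + (½)*(-1)*1*4)² = (-24 - 2)² = (-26)² = 676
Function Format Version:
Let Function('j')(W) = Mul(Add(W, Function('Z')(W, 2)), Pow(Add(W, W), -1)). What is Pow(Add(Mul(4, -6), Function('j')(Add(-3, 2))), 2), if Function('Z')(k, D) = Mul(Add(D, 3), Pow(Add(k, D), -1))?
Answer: 676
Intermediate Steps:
Function('Z')(k, D) = Mul(Pow(Add(D, k), -1), Add(3, D)) (Function('Z')(k, D) = Mul(Add(3, D), Pow(Add(D, k), -1)) = Mul(Pow(Add(D, k), -1), Add(3, D)))
Function('j')(W) = Mul(Rational(1, 2), Pow(W, -1), Add(W, Mul(5, Pow(Add(2, W), -1)))) (Function('j')(W) = Mul(Add(W, Mul(Pow(Add(2, W), -1), Add(3, 2))), Pow(Add(W, W), -1)) = Mul(Add(W, Mul(Pow(Add(2, W), -1), 5)), Pow(Mul(2, W), -1)) = Mul(Add(W, Mul(5, Pow(Add(2, W), -1))), Mul(Rational(1, 2), Pow(W, -1))) = Mul(Rational(1, 2), Pow(W, -1), Add(W, Mul(5, Pow(Add(2, W), -1)))))
Pow(Add(Mul(4, -6), Function('j')(Add(-3, 2))), 2) = Pow(Add(Mul(4, -6), Mul(Rational(1, 2), Pow(Add(-3, 2), -1), Pow(Add(2, Add(-3, 2)), -1), Add(5, Mul(Add(-3, 2), Add(2, Add(-3, 2)))))), 2) = Pow(Add(-24, Mul(Rational(1, 2), Pow(-1, -1), Pow(Add(2, -1), -1), Add(5, Mul(-1, Add(2, -1))))), 2) = Pow(Add(-24, Mul(Rational(1, 2), -1, Pow(1, -1), Add(5, Mul(-1, 1)))), 2) = Pow(Add(-24, Mul(Rational(1, 2), -1, 1, Add(5, -1))), 2) = Pow(Add(-24, Mul(Rational(1, 2), -1, 1, 4)), 2) = Pow(Add(-24, -2), 2) = Pow(-26, 2) = 676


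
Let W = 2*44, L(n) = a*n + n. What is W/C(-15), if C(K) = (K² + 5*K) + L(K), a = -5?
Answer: 44/105 ≈ 0.41905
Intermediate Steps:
L(n) = -4*n (L(n) = -5*n + n = -4*n)
C(K) = K + K² (C(K) = (K² + 5*K) - 4*K = K + K²)
W = 88
W/C(-15) = 88/((-15*(1 - 15))) = 88/((-15*(-14))) = 88/210 = 88*(1/210) = 44/105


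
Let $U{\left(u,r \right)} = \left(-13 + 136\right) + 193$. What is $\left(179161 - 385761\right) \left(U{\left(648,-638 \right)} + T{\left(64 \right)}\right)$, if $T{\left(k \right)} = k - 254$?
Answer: $-26031600$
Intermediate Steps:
$U{\left(u,r \right)} = 316$ ($U{\left(u,r \right)} = 123 + 193 = 316$)
$T{\left(k \right)} = -254 + k$
$\left(179161 - 385761\right) \left(U{\left(648,-638 \right)} + T{\left(64 \right)}\right) = \left(179161 - 385761\right) \left(316 + \left(-254 + 64\right)\right) = - 206600 \left(316 - 190\right) = \left(-206600\right) 126 = -26031600$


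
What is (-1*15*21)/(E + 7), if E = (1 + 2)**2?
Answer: -315/16 ≈ -19.688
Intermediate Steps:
E = 9 (E = 3**2 = 9)
(-1*15*21)/(E + 7) = (-1*15*21)/(9 + 7) = -15*21/16 = -315*1/16 = -315/16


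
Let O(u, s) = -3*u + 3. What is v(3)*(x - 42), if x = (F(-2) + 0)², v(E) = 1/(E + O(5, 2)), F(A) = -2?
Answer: 38/9 ≈ 4.2222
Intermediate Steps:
O(u, s) = 3 - 3*u
v(E) = 1/(-12 + E) (v(E) = 1/(E + (3 - 3*5)) = 1/(E + (3 - 15)) = 1/(E - 12) = 1/(-12 + E))
x = 4 (x = (-2 + 0)² = (-2)² = 4)
v(3)*(x - 42) = (4 - 42)/(-12 + 3) = -38/(-9) = -⅑*(-38) = 38/9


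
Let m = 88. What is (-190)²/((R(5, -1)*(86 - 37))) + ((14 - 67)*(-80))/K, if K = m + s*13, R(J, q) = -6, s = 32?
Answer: -50440/441 ≈ -114.38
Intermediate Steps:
K = 504 (K = 88 + 32*13 = 88 + 416 = 504)
(-190)²/((R(5, -1)*(86 - 37))) + ((14 - 67)*(-80))/K = (-190)²/((-6*(86 - 37))) + ((14 - 67)*(-80))/504 = 36100/((-6*49)) - 53*(-80)*(1/504) = 36100/(-294) + 4240*(1/504) = 36100*(-1/294) + 530/63 = -18050/147 + 530/63 = -50440/441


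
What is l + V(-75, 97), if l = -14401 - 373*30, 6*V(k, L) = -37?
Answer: -153583/6 ≈ -25597.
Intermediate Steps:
V(k, L) = -37/6 (V(k, L) = (⅙)*(-37) = -37/6)
l = -25591 (l = -14401 - 1*11190 = -14401 - 11190 = -25591)
l + V(-75, 97) = -25591 - 37/6 = -153583/6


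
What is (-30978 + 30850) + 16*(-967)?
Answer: -15600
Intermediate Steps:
(-30978 + 30850) + 16*(-967) = -128 - 15472 = -15600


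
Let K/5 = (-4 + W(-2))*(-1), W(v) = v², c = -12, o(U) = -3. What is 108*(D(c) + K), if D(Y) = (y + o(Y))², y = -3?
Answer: 3888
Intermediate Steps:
D(Y) = 36 (D(Y) = (-3 - 3)² = (-6)² = 36)
K = 0 (K = 5*((-4 + (-2)²)*(-1)) = 5*((-4 + 4)*(-1)) = 5*(0*(-1)) = 5*0 = 0)
108*(D(c) + K) = 108*(36 + 0) = 108*36 = 3888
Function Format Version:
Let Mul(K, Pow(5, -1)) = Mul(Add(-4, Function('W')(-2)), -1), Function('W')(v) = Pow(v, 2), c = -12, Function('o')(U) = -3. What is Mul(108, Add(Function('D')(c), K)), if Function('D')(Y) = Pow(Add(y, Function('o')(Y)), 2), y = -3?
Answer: 3888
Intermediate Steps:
Function('D')(Y) = 36 (Function('D')(Y) = Pow(Add(-3, -3), 2) = Pow(-6, 2) = 36)
K = 0 (K = Mul(5, Mul(Add(-4, Pow(-2, 2)), -1)) = Mul(5, Mul(Add(-4, 4), -1)) = Mul(5, Mul(0, -1)) = Mul(5, 0) = 0)
Mul(108, Add(Function('D')(c), K)) = Mul(108, Add(36, 0)) = Mul(108, 36) = 3888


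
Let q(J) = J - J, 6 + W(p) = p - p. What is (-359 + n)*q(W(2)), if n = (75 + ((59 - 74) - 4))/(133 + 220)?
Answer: 0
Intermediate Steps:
W(p) = -6 (W(p) = -6 + (p - p) = -6 + 0 = -6)
n = 56/353 (n = (75 + (-15 - 4))/353 = (75 - 19)*(1/353) = 56*(1/353) = 56/353 ≈ 0.15864)
q(J) = 0
(-359 + n)*q(W(2)) = (-359 + 56/353)*0 = -126671/353*0 = 0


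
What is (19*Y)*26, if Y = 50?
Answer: 24700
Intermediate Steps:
(19*Y)*26 = (19*50)*26 = 950*26 = 24700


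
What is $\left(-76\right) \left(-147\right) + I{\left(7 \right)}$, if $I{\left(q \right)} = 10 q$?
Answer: $11242$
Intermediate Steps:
$\left(-76\right) \left(-147\right) + I{\left(7 \right)} = \left(-76\right) \left(-147\right) + 10 \cdot 7 = 11172 + 70 = 11242$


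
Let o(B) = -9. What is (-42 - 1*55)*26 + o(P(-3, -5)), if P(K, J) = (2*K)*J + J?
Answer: -2531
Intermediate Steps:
P(K, J) = J + 2*J*K (P(K, J) = 2*J*K + J = J + 2*J*K)
(-42 - 1*55)*26 + o(P(-3, -5)) = (-42 - 1*55)*26 - 9 = (-42 - 55)*26 - 9 = -97*26 - 9 = -2522 - 9 = -2531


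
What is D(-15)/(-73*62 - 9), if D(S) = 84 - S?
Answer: -99/4535 ≈ -0.021830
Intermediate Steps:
D(-15)/(-73*62 - 9) = (84 - 1*(-15))/(-73*62 - 9) = (84 + 15)/(-4526 - 9) = 99/(-4535) = 99*(-1/4535) = -99/4535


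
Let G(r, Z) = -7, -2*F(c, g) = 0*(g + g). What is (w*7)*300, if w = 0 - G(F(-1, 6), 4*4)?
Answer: 14700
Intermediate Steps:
F(c, g) = 0 (F(c, g) = -0*(g + g) = -0*2*g = -½*0 = 0)
w = 7 (w = 0 - 1*(-7) = 0 + 7 = 7)
(w*7)*300 = (7*7)*300 = 49*300 = 14700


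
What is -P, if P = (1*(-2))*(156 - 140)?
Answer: 32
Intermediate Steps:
P = -32 (P = -2*16 = -32)
-P = -1*(-32) = 32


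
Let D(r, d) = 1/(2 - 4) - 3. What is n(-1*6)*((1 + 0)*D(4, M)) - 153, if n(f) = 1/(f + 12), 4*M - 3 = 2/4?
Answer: -1843/12 ≈ -153.58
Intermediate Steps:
M = 7/8 (M = ¾ + (2/4)/4 = ¾ + (2*(¼))/4 = ¾ + (¼)*(½) = ¾ + ⅛ = 7/8 ≈ 0.87500)
D(r, d) = -7/2 (D(r, d) = 1/(-2) - 3 = -½ - 3 = -7/2)
n(f) = 1/(12 + f)
n(-1*6)*((1 + 0)*D(4, M)) - 153 = ((1 + 0)*(-7/2))/(12 - 1*6) - 153 = (1*(-7/2))/(12 - 6) - 153 = -7/2/6 - 153 = (⅙)*(-7/2) - 153 = -7/12 - 153 = -1843/12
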